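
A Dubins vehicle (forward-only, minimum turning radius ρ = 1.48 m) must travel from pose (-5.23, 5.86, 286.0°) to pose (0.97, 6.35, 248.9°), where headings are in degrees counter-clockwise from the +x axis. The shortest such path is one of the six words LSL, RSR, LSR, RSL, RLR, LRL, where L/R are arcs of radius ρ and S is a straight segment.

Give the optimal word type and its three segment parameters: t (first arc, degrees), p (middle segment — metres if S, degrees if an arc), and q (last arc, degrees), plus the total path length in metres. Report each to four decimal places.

Let ψ = atan2(Δy, Δx) = atan2(0.49, 6.20) = 4.5188° be the start→goal bearing.
Normalize: d = |goal − start| / ρ = 6.219333/1.48 = 4.202252, α = (θ_start − ψ) mod 360° = 281.4812° = 4.912773 rad, β = (θ_goal − ψ) mod 360° = 244.3812° = 4.265256 rad.
Common terms: sin α = -0.979990, cos α = 0.199046, sin β = -0.901691, cos β = -0.432382, cos(α−β) = 0.797584, d² = 17.658921. Work in radians in the unit-radius frame; every candidate has L = ρ·(t + p + q).
LSL: p² = 2 + d² − 2cos(α−β) + 2d(sin α − sin β) = 17.405684; p = √p² = 4.172012; φ = atan2(cos β − cos α, d + sin α − sin β) = -0.151932 rad; t = (φ − α) mod 2π = 1.218480 rad, q = (β − φ) mod 2π = 4.417189 rad → L = 1.48·(1.218480 + 4.172012 + 4.417189) = 1.48·9.807680 = 14.515367 m
RSR: p² = 2 + d² − 2cos(α−β) + 2d(sin β − sin α) = 18.721822; p = √p² = 4.326872; φ = atan2(cos α − cos β, d − sin α + sin β) = 0.146455 rad; t = (α − φ) mod 2π = 4.766319 rad, q = (φ − β) mod 2π = 2.164384 rad → L = 1.48·(4.766319 + 4.326872 + 2.164384) = 1.48·11.257575 = 16.661210 m
LSR: p² = d² − 2 + 2cos(α−β) + 2d(sin α + sin β) = 1.439496; p = √p² = 1.199790; φ = atan2(−cos α − cos β, d + sin α + sin β) − atan2(−2, p) = 1.130668 rad; t = (φ − α) mod 2π = 2.501080 rad, q = (φ − β) mod 2π = 3.148597 rad → L = 1.48·(2.501080 + 1.199790 + 3.148597) = 1.48·6.849468 = 10.137212 m
RSL: p² = d² − 2 + 2cos(α−β) − 2d(sin α + sin β) = 33.068681; p = √p² = 5.750537; φ = atan2(cos α + cos β, d − sin α − sin β) − atan2(2, p) = -0.373042 rad; t = (α − φ) mod 2π = 5.285815 rad, q = (β − φ) mod 2π = 4.638298 rad → L = 1.48·(5.285815 + 5.750537 + 4.638298) = 1.48·15.674651 = 23.198483 m
RLR: c = (6 − d² + 2cos(α−β) + 2d(sin α − sin β))/8 = -1.340228, |c| > 1 → infeasible
LRL: c = (6 − d² + 2cos(α−β) − 2d(sin α − sin β))/8 = -1.175710, |c| > 1 → infeasible
Shortest: LSR with L = 10.137212 m ≈ 10.1372 m
Convert LSR to answer units (arcs ×180/π): t = 2.501080·180/π = 143.3013°, p = ρ·p = 1.48·1.199790 = 1.7757 m, q = 3.148597·180/π = 180.4013°, L = 10.1372 m.

LSR: t = 143.3013°, p = 1.7757 m, q = 180.4013°, L = 10.1372 m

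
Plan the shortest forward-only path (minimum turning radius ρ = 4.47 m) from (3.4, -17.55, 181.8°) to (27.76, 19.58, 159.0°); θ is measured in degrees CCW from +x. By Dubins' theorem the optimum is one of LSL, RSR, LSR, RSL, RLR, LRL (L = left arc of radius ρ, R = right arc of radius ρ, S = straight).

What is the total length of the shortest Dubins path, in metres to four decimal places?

56.2475 m

Let ψ = atan2(Δy, Δx) = atan2(37.13, 24.36) = 56.7322° be the start→goal bearing.
Normalize: d = |goal − start| / ρ = 44.407730/4.47 = 9.934615, α = (θ_start − ψ) mod 360° = 125.0678° = 2.182845 rad, β = (θ_goal − ψ) mod 360° = 102.2678° = 1.784910 rad.
Common terms: sin α = 0.818473, cos α = -0.574545, sin β = 0.977165, cos β = -0.212481, cos(α−β) = 0.921863, d² = 98.696580. Work in radians in the unit-radius frame; every candidate has L = ρ·(t + p + q).
LSL: p² = 2 + d² − 2cos(α−β) + 2d(sin α − sin β) = 95.699757; p = √p² = 9.782625; φ = atan2(cos β − cos α, d + sin α − sin β) = 0.037019 rad; t = (φ − α) mod 2π = 4.137360 rad, q = (β − φ) mod 2π = 1.747891 rad → L = 4.47·(4.137360 + 9.782625 + 1.747891) = 4.47·15.667875 = 70.035403 m
RSR: p² = 2 + d² − 2cos(α−β) + 2d(sin β − sin α) = 102.005951; p = √p² = 10.099800; φ = atan2(cos α − cos β, d − sin α + sin β) = -0.035856 rad; t = (α − φ) mod 2π = 2.218701 rad, q = (φ − β) mod 2π = 4.462419 rad → L = 4.47·(2.218701 + 10.099800 + 4.462419) = 4.47·16.780920 = 75.010712 m
LSR: p² = d² − 2 + 2cos(α−β) + 2d(sin α + sin β) = 134.218247; p = √p² = 11.585260; φ = atan2(−cos α − cos β, d + sin α + sin β) − atan2(−2, p) = 0.237942 rad; t = (φ − α) mod 2π = 4.338282 rad, q = (φ − β) mod 2π = 4.736217 rad → L = 4.47·(4.338282 + 11.585260 + 4.736217) = 4.47·20.659759 = 92.349121 m
RSL: p² = d² − 2 + 2cos(α−β) − 2d(sin α + sin β) = 62.862366; p = √p² = 7.928579; φ = atan2(cos α + cos β, d − sin α − sin β) − atan2(2, p) = -0.343496 rad; t = (α − φ) mod 2π = 2.526341 rad, q = (β − φ) mod 2π = 2.128406 rad → L = 4.47·(2.526341 + 7.928579 + 2.128406) = 4.47·12.583326 = 56.247466 m
RLR: c = (6 − d² + 2cos(α−β) + 2d(sin α − sin β))/8 = -11.750744, |c| > 1 → infeasible
LRL: c = (6 − d² + 2cos(α−β) − 2d(sin α − sin β))/8 = -10.962470, |c| > 1 → infeasible
Shortest: RSL with L = 56.247466 m ≈ 56.2475 m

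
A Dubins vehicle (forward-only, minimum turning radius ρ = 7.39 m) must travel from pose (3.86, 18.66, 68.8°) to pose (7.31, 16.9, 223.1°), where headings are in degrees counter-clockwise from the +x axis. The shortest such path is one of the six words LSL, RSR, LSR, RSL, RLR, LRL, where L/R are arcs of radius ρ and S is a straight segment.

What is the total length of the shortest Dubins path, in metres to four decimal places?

Let ψ = atan2(Δy, Δx) = atan2(-1.76, 3.45) = -27.0282° be the start→goal bearing.
Normalize: d = |goal − start| / ρ = 3.872996/7.39 = 0.524086, α = (θ_start − ψ) mod 360° = 95.8282° = 1.672517 rad, β = (θ_goal − ψ) mod 360° = 250.1282° = 4.365560 rad.
Common terms: sin α = 0.994831, cos α = -0.101545, sin β = -0.940455, cos β = -0.339917, cos(α−β) = -0.901077, d² = 0.274666. Work in radians in the unit-radius frame; every candidate has L = ρ·(t + p + q).
LSL: p² = 2 + d² − 2cos(α−β) + 2d(sin α − sin β) = 6.105334; p = √p² = 2.470897; φ = atan2(cos β − cos α, d + sin α − sin β) = -0.096622 rad; t = (φ − α) mod 2π = 4.514046 rad, q = (β − φ) mod 2π = 4.462182 rad → L = 7.39·(4.514046 + 2.470897 + 4.462182) = 7.39·11.447126 = 84.594259 m
RSR: p² = 2 + d² − 2cos(α−β) + 2d(sin β − sin α) = 2.048307; p = √p² = 1.431191; φ = atan2(cos α − cos β, d − sin α + sin β) = 2.974258 rad; t = (α − φ) mod 2π = 4.981444 rad, q = (φ − β) mod 2π = 4.891883 rad → L = 7.39·(4.981444 + 1.431191 + 4.891883) = 7.39·11.304518 = 83.540391 m
LSR: p² = d² − 2 + 2cos(α−β) + 2d(sin α + sin β) = -3.470493 < 0 → infeasible
RSL: p² = d² − 2 + 2cos(α−β) − 2d(sin α + sin β) = -3.584483 < 0 → infeasible
RLR: c = (6 − d² + 2cos(α−β) + 2d(sin α − sin β))/8 = 0.743962; p = 2π − arccos c = 5.551369 rad; φ = atan2(cos α − cos β, d − sin α + sin β) = 2.974258 rad; t = (α − φ + p/2) mod 2π = 1.473943 rad, q = (α − β − t + p) mod 2π = 1.384382 rad → L = 7.39·(1.473943 + 5.551369 + 1.384382) = 7.39·8.409694 = 62.147639 m
LRL: c = (6 − d² + 2cos(α−β) − 2d(sin α − sin β))/8 = 0.236833; p = 2π − arccos c = 4.951494 rad; φ = atan2(cos β − cos α, d + sin α − sin β) = -0.096622 rad; t = (φ − α + p/2) mod 2π = 0.706608 rad, q = (β − α − t + p) mod 2π = 0.654744 rad → L = 7.39·(0.706608 + 4.951494 + 0.654744) = 7.39·6.312846 = 46.651932 m
Shortest: LRL with L = 46.651932 m ≈ 46.6519 m

46.6519 m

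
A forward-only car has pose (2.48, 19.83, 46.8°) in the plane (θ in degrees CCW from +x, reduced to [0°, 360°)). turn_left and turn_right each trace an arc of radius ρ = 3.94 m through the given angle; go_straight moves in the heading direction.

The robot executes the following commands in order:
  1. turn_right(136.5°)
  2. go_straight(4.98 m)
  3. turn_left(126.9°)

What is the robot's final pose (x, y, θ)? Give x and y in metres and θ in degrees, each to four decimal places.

set_pose: (x, y, θ) = (2.4800, 19.8300, 46.8000°), ρ = 3.94
turn_right(136.5°): centre at ρ to the right, rotate −136.5° → (9.2921, 17.1535, -89.7000° ≡ 270.3000°)
go_straight(4.98): x += 4.98·cos θ, y += 4.98·sin θ → (9.3182, 12.1736, 270.3000°)
turn_left(126.9°): centre at ρ to the left, rotate +126.9° → (15.6402, 9.0559, 397.2000° ≡ 37.2000°)

(15.6402, 9.0559, 37.2000°)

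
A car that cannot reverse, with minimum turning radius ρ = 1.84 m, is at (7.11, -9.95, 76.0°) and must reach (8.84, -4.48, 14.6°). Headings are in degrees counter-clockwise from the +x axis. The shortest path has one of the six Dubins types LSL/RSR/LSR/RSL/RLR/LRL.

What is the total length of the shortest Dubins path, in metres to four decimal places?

Let ψ = atan2(Δy, Δx) = atan2(5.47, 1.73) = 72.4494° be the start→goal bearing.
Normalize: d = |goal − start| / ρ = 5.737055/1.84 = 3.117965, α = (θ_start − ψ) mod 360° = 3.5506° = 0.061970 rad, β = (θ_goal − ψ) mod 360° = 302.1506° = 5.273523 rad.
Common terms: sin α = 0.061931, cos α = 0.998080, sin β = -0.846652, cos β = 0.532147, cos(α−β) = 0.478692, d² = 9.721704. Work in radians in the unit-radius frame; every candidate has L = ρ·(t + p + q).
LSL: p² = 2 + d² − 2cos(α−β) + 2d(sin α − sin β) = 16.430177; p = √p² = 4.053415; φ = atan2(cos β − cos α, d + sin α − sin β) = -0.115203 rad; t = (φ − α) mod 2π = 6.106012 rad, q = (β − φ) mod 2π = 5.388726 rad → L = 1.84·(6.106012 + 4.053415 + 5.388726) = 1.84·15.548154 = 28.608603 m
RSR: p² = 2 + d² − 2cos(α−β) + 2d(sin β − sin α) = 5.098463; p = √p² = 2.257978; φ = atan2(cos α − cos β, d − sin α + sin β) = 0.207843 rad; t = (α − φ) mod 2π = 6.137312 rad, q = (φ − β) mod 2π = 1.217505 rad → L = 1.84·(6.137312 + 2.257978 + 1.217505) = 1.84·9.612795 = 17.687543 m
LSR: p² = d² − 2 + 2cos(α−β) + 2d(sin α + sin β) = 3.785620; p = √p² = 1.945667; φ = atan2(−cos α − cos β, d + sin α + sin β) − atan2(−2, p) = 0.218700 rad; t = (φ − α) mod 2π = 0.156730 rad, q = (φ − β) mod 2π = 1.228362 rad → L = 1.84·(0.156730 + 1.945667 + 1.228362) = 1.84·3.330759 = 6.128596 m
RSL: p² = d² − 2 + 2cos(α−β) − 2d(sin α + sin β) = 13.572555; p = √p² = 3.684095; φ = atan2(cos α + cos β, d − sin α − sin β) − atan2(2, p) = -0.123682 rad; t = (α − φ) mod 2π = 0.185652 rad, q = (β − φ) mod 2π = 5.397205 rad → L = 1.84·(0.185652 + 3.684095 + 5.397205) = 1.84·9.266952 = 17.051192 m
RLR: c = (6 − d² + 2cos(α−β) + 2d(sin α − sin β))/8 = 0.362692; p = 2π − arccos c = 5.083544 rad; φ = atan2(cos α − cos β, d − sin α + sin β) = 0.207843 rad; t = (α − φ + p/2) mod 2π = 2.395899 rad, q = (α − β − t + p) mod 2π = 3.759277 rad → L = 1.84·(2.395899 + 5.083544 + 3.759277) = 1.84·11.238720 = 20.679245 m
LRL: c = (6 − d² + 2cos(α−β) − 2d(sin α − sin β))/8 = -1.053772, |c| > 1 → infeasible
Shortest: LSR with L = 6.128596 m ≈ 6.1286 m

6.1286 m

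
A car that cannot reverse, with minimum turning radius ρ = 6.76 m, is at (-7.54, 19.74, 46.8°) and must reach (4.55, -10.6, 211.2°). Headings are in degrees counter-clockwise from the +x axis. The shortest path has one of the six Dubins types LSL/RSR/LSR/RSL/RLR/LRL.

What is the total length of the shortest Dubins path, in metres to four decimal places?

Let ψ = atan2(Δy, Δx) = atan2(-30.34, 12.09) = -68.2735° be the start→goal bearing.
Normalize: d = |goal − start| / ρ = 32.660124/6.76 = 4.831379, α = (θ_start − ψ) mod 360° = 115.0735° = 2.008412 rad, β = (θ_goal − ψ) mod 360° = 279.4735° = 4.877733 rad.
Common terms: sin α = 0.905765, cos α = -0.423781, sin β = -0.986362, cos β = 0.164592, cos(α−β) = -0.963163, d² = 23.342226. Work in radians in the unit-radius frame; every candidate has L = ρ·(t + p + q).
LSL: p² = 2 + d² − 2cos(α−β) + 2d(sin α − sin β) = 45.551713; p = √p² = 6.749201; φ = atan2(cos β − cos α, d + sin α − sin β) = 0.087287 rad; t = (φ − α) mod 2π = 4.362061 rad, q = (β − φ) mod 2π = 4.790446 rad → L = 6.76·(4.362061 + 6.749201 + 4.790446) = 6.76·15.901708 = 107.495543 m
RSR: p² = 2 + d² − 2cos(α−β) + 2d(sin β − sin α) = 8.985389; p = √p² = 2.997564; φ = atan2(cos α − cos β, d − sin α + sin β) = -0.197566 rad; t = (α − φ) mod 2π = 2.205978 rad, q = (φ − β) mod 2π = 1.207886 rad → L = 6.76·(2.205978 + 2.997564 + 1.207886) = 6.76·6.411428 = 43.341252 m
LSR: p² = d² − 2 + 2cos(α−β) + 2d(sin α + sin β) = 18.637111; p = √p² = 4.317072; φ = atan2(−cos α − cos β, d + sin α + sin β) − atan2(−2, p) = 0.488343 rad; t = (φ − α) mod 2π = 4.763117 rad, q = (φ − β) mod 2π = 1.893795 rad → L = 6.76·(4.763117 + 4.317072 + 1.893795) = 6.76·10.973984 = 74.184133 m
RSL: p² = d² − 2 + 2cos(α−β) − 2d(sin α + sin β) = 20.194690; p = √p² = 4.493850; φ = atan2(cos α + cos β, d − sin α − sin β) − atan2(2, p) = -0.471450 rad; t = (α − φ) mod 2π = 2.479862 rad, q = (β − φ) mod 2π = 5.349183 rad → L = 6.76·(2.479862 + 4.493850 + 5.349183) = 6.76·12.322895 = 83.302770 m
RLR: c = (6 − d² + 2cos(α−β) + 2d(sin α − sin β))/8 = -0.123174; p = 2π − arccos c = 4.588902 rad; φ = atan2(cos α − cos β, d − sin α + sin β) = -0.197566 rad; t = (α − φ + p/2) mod 2π = 4.500429 rad, q = (α − β − t + p) mod 2π = 3.502337 rad → L = 6.76·(4.500429 + 4.588902 + 3.502337) = 6.76·12.591668 = 85.119673 m
LRL: c = (6 − d² + 2cos(α−β) − 2d(sin α − sin β))/8 = -4.693964, |c| > 1 → infeasible
Shortest: RSR with L = 43.341252 m ≈ 43.3413 m

43.3413 m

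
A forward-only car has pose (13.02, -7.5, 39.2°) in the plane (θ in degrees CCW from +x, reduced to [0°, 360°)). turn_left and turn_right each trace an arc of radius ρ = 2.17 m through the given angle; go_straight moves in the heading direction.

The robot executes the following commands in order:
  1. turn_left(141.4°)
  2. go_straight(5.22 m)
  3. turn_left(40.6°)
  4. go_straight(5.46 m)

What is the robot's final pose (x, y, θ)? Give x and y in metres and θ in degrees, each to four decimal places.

set_pose: (x, y, θ) = (13.0200, -7.5000, 39.2000°), ρ = 2.17
turn_left(141.4°): centre at ρ to the left, rotate +141.4° → (11.6258, -3.6485, 180.6000°)
go_straight(5.22): x += 5.22·cos θ, y += 5.22·sin θ → (6.4061, -3.7032, 180.6000°)
turn_left(40.6°): centre at ρ to the left, rotate +40.6° → (4.9994, -4.2403, 221.2000°)
go_straight(5.46): x += 5.46·cos θ, y += 5.46·sin θ → (0.8912, -7.8367, 221.2000°)

(0.8912, -7.8367, 221.2000°)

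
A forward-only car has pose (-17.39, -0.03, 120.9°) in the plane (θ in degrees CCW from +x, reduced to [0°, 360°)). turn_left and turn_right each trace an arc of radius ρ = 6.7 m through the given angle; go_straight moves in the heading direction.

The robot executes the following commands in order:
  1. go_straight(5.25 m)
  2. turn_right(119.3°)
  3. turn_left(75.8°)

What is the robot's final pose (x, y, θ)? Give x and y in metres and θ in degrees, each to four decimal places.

set_pose: (x, y, θ) = (-17.3900, -0.0300, 120.9000°), ρ = 6.7
go_straight(5.25): x += 5.25·cos θ, y += 5.25·sin θ → (-20.0861, 4.4748, 120.9000°)
turn_right(119.3°): centre at ρ to the right, rotate −119.3° → (-14.5241, 14.6130, 1.6000°)
turn_left(75.8°): centre at ρ to the left, rotate +75.8° → (-8.1726, 19.8488, 77.4000°)

(-8.1726, 19.8488, 77.4000°)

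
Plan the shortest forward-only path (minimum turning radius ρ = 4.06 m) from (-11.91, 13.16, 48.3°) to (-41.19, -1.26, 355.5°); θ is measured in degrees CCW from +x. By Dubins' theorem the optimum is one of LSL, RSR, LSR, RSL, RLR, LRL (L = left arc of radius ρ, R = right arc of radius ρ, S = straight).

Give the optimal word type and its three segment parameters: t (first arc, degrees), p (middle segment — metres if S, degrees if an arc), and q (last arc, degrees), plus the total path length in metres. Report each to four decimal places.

Let ψ = atan2(Δy, Δx) = atan2(-14.42, -29.28) = -153.7804° be the start→goal bearing.
Normalize: d = |goal − start| / ρ = 32.638241/4.06 = 8.038976, α = (θ_start − ψ) mod 360° = 202.0804° = 3.526968 rad, β = (θ_goal − ψ) mod 360° = 149.2804° = 2.605434 rad.
Common terms: sin α = -0.375907, cos α = -0.926657, sin β = 0.510837, cos β = -0.859677, cos(α−β) = 0.604599, d² = 64.625130. Work in radians in the unit-radius frame; every candidate has L = ρ·(t + p + q).
LSL: p² = 2 + d² − 2cos(α−β) + 2d(sin α − sin β) = 51.158900; p = √p² = 7.152545; φ = atan2(cos β − cos α, d + sin α − sin β) = 0.009365 rad; t = (φ − α) mod 2π = 2.765582 rad, q = (β − φ) mod 2π = 2.596070 rad → L = 4.06·(2.765582 + 7.152545 + 2.596070) = 4.06·12.514196 = 50.807638 m
RSR: p² = 2 + d² − 2cos(α−β) + 2d(sin β − sin α) = 79.672964; p = √p² = 8.925971; φ = atan2(cos α − cos β, d − sin α + sin β) = -0.007504 rad; t = (α − φ) mod 2π = 3.534472 rad, q = (φ − β) mod 2π = 3.670247 rad → L = 4.06·(3.534472 + 8.925971 + 3.670247) = 4.06·16.130690 = 65.490603 m
LSR: p² = d² − 2 + 2cos(α−β) + 2d(sin α + sin β) = 66.003731; p = √p² = 8.124268; φ = atan2(−cos α − cos β, d + sin α + sin β) − atan2(−2, p) = 0.456535 rad; t = (φ − α) mod 2π = 3.212752 rad, q = (φ − β) mod 2π = 4.134286 rad → L = 4.06·(3.212752 + 8.124268 + 4.134286) = 4.06·15.471306 = 62.813502 m
RSL: p² = d² − 2 + 2cos(α−β) − 2d(sin α + sin β) = 61.664927; p = √p² = 7.852702; φ = atan2(cos α + cos β, d − sin α − sin β) − atan2(2, p) = -0.471656 rad; t = (α − φ) mod 2π = 3.998624 rad, q = (β − φ) mod 2π = 3.077090 rad → L = 4.06·(3.998624 + 7.852702 + 3.077090) = 4.06·14.928416 = 60.609368 m
RLR: c = (6 − d² + 2cos(α−β) + 2d(sin α − sin β))/8 = -8.959120, |c| > 1 → infeasible
LRL: c = (6 − d² + 2cos(α−β) − 2d(sin α − sin β))/8 = -5.394863, |c| > 1 → infeasible
Shortest: LSL with L = 50.807638 m ≈ 50.8076 m
Convert LSL to answer units (arcs ×180/π): t = 2.765582·180/π = 158.4562°, p = ρ·p = 4.06·7.152545 = 29.0393 m, q = 2.596070·180/π = 148.7438°, L = 50.8076 m.

LSL: t = 158.4562°, p = 29.0393 m, q = 148.7438°, L = 50.8076 m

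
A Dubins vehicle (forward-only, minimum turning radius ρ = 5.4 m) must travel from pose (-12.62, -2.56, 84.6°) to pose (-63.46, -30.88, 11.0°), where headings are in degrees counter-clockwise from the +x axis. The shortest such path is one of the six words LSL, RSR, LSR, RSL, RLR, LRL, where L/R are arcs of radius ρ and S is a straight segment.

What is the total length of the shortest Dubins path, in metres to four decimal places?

Let ψ = atan2(Δy, Δx) = atan2(-28.32, -50.84) = -150.8804° be the start→goal bearing.
Normalize: d = |goal − start| / ρ = 58.195601/5.4 = 10.776963, α = (θ_start − ψ) mod 360° = 235.4804° = 4.109908 rad, β = (θ_goal − ψ) mod 360° = 161.8804° = 2.825345 rad.
Common terms: sin α = -0.823932, cos α = -0.566689, sin β = 0.311002, cos β = -0.950409, cos(α−β) = 0.282341, d² = 116.142936. Work in radians in the unit-radius frame; every candidate has L = ρ·(t + p + q).
LSL: p² = 2 + d² − 2cos(α−β) + 2d(sin α − sin β) = 93.115965; p = √p² = 9.649661; φ = atan2(cos β − cos α, d + sin α − sin β) = -0.039776 rad; t = (φ − α) mod 2π = 2.133502 rad, q = (β − φ) mod 2π = 2.865121 rad → L = 5.4·(2.133502 + 9.649661 + 2.865121) = 5.4·14.648284 = 79.100736 m
RSR: p² = 2 + d² − 2cos(α−β) + 2d(sin β − sin α) = 142.040540; p = √p² = 11.918076; φ = atan2(cos α − cos β, d − sin α + sin β) = 0.032202 rad; t = (α − φ) mod 2π = 4.077706 rad, q = (φ − β) mod 2π = 3.490042 rad → L = 5.4·(4.077706 + 11.918076 + 3.490042) = 5.4·19.485824 = 105.223449 m
LSR: p² = d² − 2 + 2cos(α−β) + 2d(sin α + sin β) = 103.651963; p = √p² = 10.180961; φ = atan2(−cos α − cos β, d + sin α + sin β) − atan2(−2, p) = 0.340720 rad; t = (φ − α) mod 2π = 2.513997 rad, q = (φ − β) mod 2π = 3.798560 rad → L = 5.4·(2.513997 + 10.180961 + 3.798560) = 5.4·16.493518 = 89.064996 m
RSL: p² = d² − 2 + 2cos(α−β) − 2d(sin α + sin β) = 125.763274; p = √p² = 11.214423; φ = atan2(cos α + cos β, d − sin α − sin β) − atan2(2, p) = -0.310063 rad; t = (α − φ) mod 2π = 4.419971 rad, q = (β − φ) mod 2π = 3.135408 rad → L = 5.4·(4.419971 + 11.214423 + 3.135408) = 5.4·18.769801 = 101.356927 m
RLR: c = (6 − d² + 2cos(α−β) + 2d(sin α − sin β))/8 = -16.755067, |c| > 1 → infeasible
LRL: c = (6 − d² + 2cos(α−β) − 2d(sin α − sin β))/8 = -10.639496, |c| > 1 → infeasible
Shortest: LSL with L = 79.100736 m ≈ 79.1007 m

79.1007 m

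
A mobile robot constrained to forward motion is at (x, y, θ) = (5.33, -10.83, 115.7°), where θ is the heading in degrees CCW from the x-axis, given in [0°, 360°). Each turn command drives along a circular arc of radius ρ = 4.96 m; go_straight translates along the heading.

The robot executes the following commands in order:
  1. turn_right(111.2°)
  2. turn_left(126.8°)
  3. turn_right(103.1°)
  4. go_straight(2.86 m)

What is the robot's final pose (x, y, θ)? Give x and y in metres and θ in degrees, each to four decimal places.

set_pose: (x, y, θ) = (5.3300, -10.8300, 115.7000°), ρ = 4.96
turn_right(111.2°): centre at ρ to the right, rotate −111.2° → (9.4102, -3.7343, 4.5000°)
turn_left(126.8°): centre at ρ to the left, rotate +126.8° → (12.7473, 4.4840, 131.3000°)
turn_right(103.1°): centre at ρ to the right, rotate −103.1° → (14.1297, 12.1289, 28.2000°)
go_straight(2.86): x += 2.86·cos θ, y += 2.86·sin θ → (16.6502, 13.4803, 28.2000°)

(16.6502, 13.4803, 28.2000°)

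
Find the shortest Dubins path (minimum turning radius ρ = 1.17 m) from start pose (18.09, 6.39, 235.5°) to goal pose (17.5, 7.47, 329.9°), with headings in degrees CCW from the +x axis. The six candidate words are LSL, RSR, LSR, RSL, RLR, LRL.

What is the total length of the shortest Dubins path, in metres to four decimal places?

6.1260 m

Let ψ = atan2(Δy, Δx) = atan2(1.08, -0.59) = 118.6476° be the start→goal bearing.
Normalize: d = |goal − start| / ρ = 1.230650/1.17 = 1.051838, α = (θ_start − ψ) mod 360° = 116.8524° = 2.039459 rad, β = (θ_goal − ψ) mod 360° = 211.2524° = 3.687050 rad.
Common terms: sin α = 0.892173, cos α = -0.451693, sin β = -0.518809, cos β = -0.854890, cos(α−β) = -0.076719, d² = 1.106363. Work in radians in the unit-radius frame; every candidate has L = ρ·(t + p + q).
LSL: p² = 2 + d² − 2cos(α−β) + 2d(sin α − sin β) = 6.228049; p = √p² = 2.495606; φ = atan2(cos β − cos α, d + sin α − sin β) = -0.162274 rad; t = (φ − α) mod 2π = 4.081453 rad, q = (β − φ) mod 2π = 3.849324 rad → L = 1.17·(4.081453 + 2.495606 + 3.849324) = 1.17·10.426382 = 12.198867 m
RSR: p² = 2 + d² − 2cos(α−β) + 2d(sin β − sin α) = 0.291552; p = √p² = 0.539956; φ = atan2(cos α − cos β, d − sin α + sin β) = 2.298473 rad; t = (α − φ) mod 2π = 6.024171 rad, q = (φ − β) mod 2π = 4.894608 rad → L = 1.17·(6.024171 + 0.539956 + 4.894608) = 1.17·11.458736 = 13.406721 m
LSR: p² = d² − 2 + 2cos(α−β) + 2d(sin α + sin β) = -0.261638 < 0 → infeasible
RSL: p² = d² − 2 + 2cos(α−β) − 2d(sin α + sin β) = -1.832513 < 0 → infeasible
RLR: c = (6 − d² + 2cos(α−β) + 2d(sin α − sin β))/8 = 0.963556; p = 2π − arccos c = 6.012381 rad; φ = atan2(cos α − cos β, d − sin α + sin β) = 2.298473 rad; t = (α − φ + p/2) mod 2π = 2.747176 rad, q = (α − β − t + p) mod 2π = 1.617613 rad → L = 1.17·(2.747176 + 6.012381 + 1.617613) = 1.17·10.377171 = 12.141290 m
LRL: c = (6 − d² + 2cos(α−β) − 2d(sin α − sin β))/8 = 0.221494; p = 2π − arccos c = 4.935735 rad; φ = atan2(cos β − cos α, d + sin α − sin β) = -0.162274 rad; t = (φ − α + p/2) mod 2π = 0.266135 rad, q = (β − α − t + p) mod 2π = 0.034006 rad → L = 1.17·(0.266135 + 4.935735 + 0.034006) = 1.17·5.235876 = 6.125974 m
Shortest: LRL with L = 6.125974 m ≈ 6.1260 m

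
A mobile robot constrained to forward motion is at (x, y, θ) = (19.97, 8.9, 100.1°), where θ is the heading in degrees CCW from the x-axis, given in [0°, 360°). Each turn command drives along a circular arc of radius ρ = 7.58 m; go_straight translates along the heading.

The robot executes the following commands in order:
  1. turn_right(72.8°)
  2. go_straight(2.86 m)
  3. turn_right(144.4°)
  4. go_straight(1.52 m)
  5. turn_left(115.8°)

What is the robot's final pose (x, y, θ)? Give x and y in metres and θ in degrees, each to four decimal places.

set_pose: (x, y, θ) = (19.9700, 8.9000, 100.1000°), ρ = 7.58
turn_right(72.8°): centre at ρ to the right, rotate −72.8° → (23.9560, 16.9650, 27.3000°)
go_straight(2.86): x += 2.86·cos θ, y += 2.86·sin θ → (26.4974, 18.2767, 27.3000°)
turn_right(144.4°): centre at ρ to the right, rotate −144.4° → (36.7218, 8.0880, -117.1000° ≡ 242.9000°)
go_straight(1.52): x += 1.52·cos θ, y += 1.52·sin θ → (36.0294, 6.7349, 242.9000°)
turn_left(115.8°): centre at ρ to the left, rotate +115.8° → (42.6052, -4.2962, 358.7000°)

(42.6052, -4.2962, 358.7000°)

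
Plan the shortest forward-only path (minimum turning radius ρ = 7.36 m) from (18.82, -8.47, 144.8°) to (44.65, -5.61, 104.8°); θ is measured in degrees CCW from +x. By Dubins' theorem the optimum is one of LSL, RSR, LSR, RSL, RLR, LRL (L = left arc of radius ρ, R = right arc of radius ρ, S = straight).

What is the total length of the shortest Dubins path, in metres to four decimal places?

Let ψ = atan2(Δy, Δx) = atan2(2.86, 25.83) = 6.3183° be the start→goal bearing.
Normalize: d = |goal − start| / ρ = 25.987853/7.36 = 3.530958, α = (θ_start − ψ) mod 360° = 138.4817° = 2.416962 rad, β = (θ_goal − ψ) mod 360° = 98.4817° = 1.718830 rad.
Common terms: sin α = 0.662859, cos α = -0.748744, sin β = 0.989063, cos β = -0.147494, cos(α−β) = 0.766044, d² = 12.467666. Work in radians in the unit-radius frame; every candidate has L = ρ·(t + p + q).
LSL: p² = 2 + d² − 2cos(α−β) + 2d(sin α − sin β) = 10.631952; p = √p² = 3.260667; φ = atan2(cos β − cos α, d + sin α − sin β) = 0.185456 rad; t = (φ − α) mod 2π = 4.051679 rad, q = (β − φ) mod 2π = 1.533374 rad → L = 7.36·(4.051679 + 3.260667 + 1.533374) = 7.36·8.845721 = 65.104507 m
RSR: p² = 2 + d² − 2cos(α−β) + 2d(sin β − sin α) = 15.239203; p = √p² = 3.903742; φ = atan2(cos α − cos β, d − sin α + sin β) = -0.154635 rad; t = (α − φ) mod 2π = 2.571596 rad, q = (φ − β) mod 2π = 4.409721 rad → L = 7.36·(2.571596 + 3.903742 + 4.409721) = 7.36·10.885059 = 80.114036 m
LSR: p² = d² − 2 + 2cos(α−β) + 2d(sin α + sin β) = 23.665490; p = √p² = 4.864719; φ = atan2(−cos α − cos β, d + sin α + sin β) − atan2(−2, p) = 0.561288 rad; t = (φ − α) mod 2π = 4.427511 rad, q = (φ − β) mod 2π = 5.125643 rad → L = 7.36·(4.427511 + 4.864719 + 5.125643) = 7.36·14.417873 = 106.115549 m
RSL: p² = d² − 2 + 2cos(α−β) − 2d(sin α + sin β) = 0.334020; p = √p² = 0.577945; φ = atan2(cos α + cos β, d − sin α − sin β) − atan2(2, p) = -1.734539 rad; t = (α − φ) mod 2π = 4.151501 rad, q = (β − φ) mod 2π = 3.453369 rad → L = 7.36·(4.151501 + 0.577945 + 3.453369) = 7.36·8.182815 = 60.225519 m
RLR: c = (6 − d² + 2cos(α−β) + 2d(sin α − sin β))/8 = -0.904900; p = 2π − arccos c = 3.581243 rad; φ = atan2(cos α − cos β, d − sin α + sin β) = -0.154635 rad; t = (α − φ + p/2) mod 2π = 4.362218 rad, q = (α − β − t + p) mod 2π = 6.200342 rad → L = 7.36·(4.362218 + 3.581243 + 6.200342) = 7.36·14.143804 = 104.098396 m
LRL: c = (6 − d² + 2cos(α−β) − 2d(sin α − sin β))/8 = -0.328994; p = 2π − arccos c = 4.377151 rad; φ = atan2(cos β − cos α, d + sin α − sin β) = 0.185456 rad; t = (φ − α + p/2) mod 2π = 6.240255 rad, q = (β − α − t + p) mod 2π = 3.721950 rad → L = 7.36·(6.240255 + 4.377151 + 3.721950) = 7.36·14.339355 = 105.537656 m
Shortest: RSL with L = 60.225519 m ≈ 60.2255 m

60.2255 m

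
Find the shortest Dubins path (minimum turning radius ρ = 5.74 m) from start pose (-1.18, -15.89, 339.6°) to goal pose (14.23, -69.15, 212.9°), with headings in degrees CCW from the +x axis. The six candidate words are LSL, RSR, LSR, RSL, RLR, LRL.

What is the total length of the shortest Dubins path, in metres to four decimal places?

Let ψ = atan2(Δy, Δx) = atan2(-53.26, 15.41) = -73.8630° be the start→goal bearing.
Normalize: d = |goal − start| / ρ = 55.444528/5.74 = 9.659325, α = (θ_start − ψ) mod 360° = 53.4630° = 0.933105 rad, β = (θ_goal − ψ) mod 360° = 286.7630° = 5.004958 rad.
Common terms: sin α = 0.803472, cos α = 0.595342, sin β = -0.957506, cos β = 0.288413, cos(α−β) = -0.597625, d² = 93.302568. Work in radians in the unit-radius frame; every candidate has L = ρ·(t + p + q).
LSL: p² = 2 + d² − 2cos(α−β) + 2d(sin α − sin β) = 130.517545; p = √p² = 11.424428; φ = atan2(cos β − cos α, d + sin α − sin β) = -0.026869 rad; t = (φ − α) mod 2π = 5.323211 rad, q = (β − φ) mod 2π = 5.031827 rad → L = 5.74·(5.323211 + 11.424428 + 5.031827) = 5.74·21.779466 = 125.014135 m
RSR: p² = 2 + d² − 2cos(α−β) + 2d(sin β − sin α) = 62.478092; p = √p² = 7.904308; φ = atan2(cos α − cos β, d − sin α + sin β) = 0.038840 rad; t = (α − φ) mod 2π = 0.894265 rad, q = (φ − β) mod 2π = 1.317068 rad → L = 5.74·(0.894265 + 7.904308 + 1.317068) = 5.74·10.115641 = 58.063777 m
LSR: p² = d² − 2 + 2cos(α−β) + 2d(sin α + sin β) = 87.131594; p = √p² = 9.334431; φ = atan2(−cos α − cos β, d + sin α + sin β) − atan2(−2, p) = 0.118361 rad; t = (φ − α) mod 2π = 5.468441 rad, q = (φ − β) mod 2π = 1.396588 rad → L = 5.74·(5.468441 + 9.334431 + 1.396588) = 5.74·16.199460 = 92.984898 m
RSL: p² = d² − 2 + 2cos(α−β) − 2d(sin α + sin β) = 93.083042; p = √p² = 9.647955; φ = atan2(cos α + cos β, d − sin α − sin β) − atan2(2, p) = -0.114589 rad; t = (α − φ) mod 2π = 1.047694 rad, q = (β − φ) mod 2π = 5.119547 rad → L = 5.74·(1.047694 + 9.647955 + 5.119547) = 5.74·15.815196 = 90.779223 m
RLR: c = (6 − d² + 2cos(α−β) + 2d(sin α − sin β))/8 = -6.809761, |c| > 1 → infeasible
LRL: c = (6 − d² + 2cos(α−β) − 2d(sin α − sin β))/8 = -15.314693, |c| > 1 → infeasible
Shortest: RSR with L = 58.063777 m ≈ 58.0638 m

58.0638 m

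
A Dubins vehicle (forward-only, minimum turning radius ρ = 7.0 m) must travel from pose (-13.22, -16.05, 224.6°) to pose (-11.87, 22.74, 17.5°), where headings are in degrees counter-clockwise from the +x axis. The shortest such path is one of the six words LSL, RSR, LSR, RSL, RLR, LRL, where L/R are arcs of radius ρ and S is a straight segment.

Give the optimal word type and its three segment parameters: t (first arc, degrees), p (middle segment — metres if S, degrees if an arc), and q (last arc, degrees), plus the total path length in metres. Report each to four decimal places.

RSR: t = 151.7459°, p = 28.3916 m, q = 55.3541°, L = 53.6936 m

Let ψ = atan2(Δy, Δx) = atan2(38.79, 1.35) = 88.0068° be the start→goal bearing.
Normalize: d = |goal − start| / ρ = 38.813485/7.0 = 5.544784, α = (θ_start − ψ) mod 360° = 136.5932° = 2.384002 rad, β = (θ_goal − ψ) mod 360° = 289.4932° = 5.052610 rad.
Common terms: sin α = 0.687173, cos α = -0.726494, sin β = -0.942681, cos β = 0.333696, cos(α−β) = -0.890213, d² = 30.744624. Work in radians in the unit-radius frame; every candidate has L = ρ·(t + p + q).
LSL: p² = 2 + d² − 2cos(α−β) + 2d(sin α − sin β) = 52.599425; p = √p² = 7.252546; φ = atan2(cos β − cos α, d + sin α − sin β) = 0.146707 rad; t = (φ − α) mod 2π = 4.045891 rad, q = (β − φ) mod 2π = 4.905903 rad → L = 7.0·(4.045891 + 7.252546 + 4.905903) = 7.0·16.204340 = 113.430379 m
RSR: p² = 2 + d² − 2cos(α−β) + 2d(sin β − sin α) = 16.450675; p = √p² = 4.055943; φ = atan2(cos α − cos β, d − sin α + sin β) = -0.264464 rad; t = (α − φ) mod 2π = 2.648466 rad, q = (φ − β) mod 2π = 0.966111 rad → L = 7.0·(2.648466 + 4.055943 + 0.966111) = 7.0·7.670520 = 53.693641 m
LSR: p² = d² − 2 + 2cos(α−β) + 2d(sin α + sin β) = 24.130729; p = √p² = 4.912304; φ = atan2(−cos α − cos β, d + sin α + sin β) − atan2(−2, p) = 0.460774 rad; t = (φ − α) mod 2π = 4.359958 rad, q = (φ − β) mod 2π = 1.691349 rad → L = 7.0·(4.359958 + 4.912304 + 1.691349) = 7.0·10.963611 = 76.745274 m
RSL: p² = d² − 2 + 2cos(α−β) − 2d(sin α + sin β) = 29.797669; p = √p² = 5.458724; φ = atan2(cos α + cos β, d − sin α − sin β) − atan2(2, p) = -0.418814 rad; t = (α − φ) mod 2π = 2.802816 rad, q = (β − φ) mod 2π = 5.471425 rad → L = 7.0·(2.802816 + 5.458724 + 5.471425) = 7.0·13.732965 = 96.130757 m
RLR: c = (6 − d² + 2cos(α−β) + 2d(sin α − sin β))/8 = -1.056334, |c| > 1 → infeasible
LRL: c = (6 − d² + 2cos(α−β) − 2d(sin α − sin β))/8 = -5.574928, |c| > 1 → infeasible
Shortest: RSR with L = 53.693641 m ≈ 53.6936 m
Convert RSR to answer units (arcs ×180/π): t = 2.648466·180/π = 151.7459°, p = ρ·p = 7.0·4.055943 = 28.3916 m, q = 0.966111·180/π = 55.3541°, L = 53.6936 m.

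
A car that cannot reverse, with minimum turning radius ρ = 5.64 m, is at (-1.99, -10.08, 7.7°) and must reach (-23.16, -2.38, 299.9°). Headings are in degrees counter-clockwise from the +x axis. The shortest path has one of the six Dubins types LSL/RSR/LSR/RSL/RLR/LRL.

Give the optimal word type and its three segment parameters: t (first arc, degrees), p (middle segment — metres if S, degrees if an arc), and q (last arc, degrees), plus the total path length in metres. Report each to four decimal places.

Let ψ = atan2(Δy, Δx) = atan2(7.70, -21.17) = 160.0125° be the start→goal bearing.
Normalize: d = |goal − start| / ρ = 22.526848/5.64 = 3.994122, α = (θ_start − ψ) mod 360° = 207.6875° = 3.624830 rad, β = (θ_goal − ψ) mod 360° = 139.8875° = 2.441497 rad.
Common terms: sin α = -0.464648, cos α = -0.885495, sin β = 0.644291, cos β = -0.764780, cos(α−β) = 0.377841, d² = 15.953011. Work in radians in the unit-radius frame; every candidate has L = ρ·(t + p + q).
LSL: p² = 2 + d² − 2cos(α−β) + 2d(sin α − sin β) = 8.338852; p = √p² = 2.887707; φ = atan2(cos β − cos α, d + sin α − sin β) = 0.041815 rad; t = (φ − α) mod 2π = 2.700171 rad, q = (β − φ) mod 2π = 2.399681 rad → L = 5.64·(2.700171 + 2.887707 + 2.399681) = 5.64·7.987559 = 45.049833 m
RSR: p² = 2 + d² − 2cos(α−β) + 2d(sin β − sin α) = 26.055807; p = √p² = 5.104489; φ = atan2(cos α − cos β, d − sin α + sin β) = -0.023651 rad; t = (α − φ) mod 2π = 3.648481 rad, q = (φ − β) mod 2π = 3.818038 rad → L = 5.64·(3.648481 + 5.104489 + 3.818038) = 5.64·12.571007 = 70.900482 m
LSR: p² = d² − 2 + 2cos(α−β) + 2d(sin α + sin β) = 16.143725; p = √p² = 4.017925; φ = atan2(−cos α − cos β, d + sin α + sin β) − atan2(−2, p) = 0.838390 rad; t = (φ − α) mod 2π = 3.496745 rad, q = (φ − β) mod 2π = 4.680078 rad → L = 5.64·(3.496745 + 4.017925 + 4.680078) = 5.64·12.194749 = 68.778383 m
RSL: p² = d² − 2 + 2cos(α−β) − 2d(sin α + sin β) = 13.273661; p = √p² = 3.643304; φ = atan2(cos α + cos β, d − sin α − sin β) − atan2(2, p) = -0.910358 rad; t = (α − φ) mod 2π = 4.535188 rad, q = (β − φ) mod 2π = 3.351855 rad → L = 5.64·(4.535188 + 3.643304 + 3.351855) = 5.64·11.530346 = 65.031151 m
RLR: c = (6 − d² + 2cos(α−β) + 2d(sin α − sin β))/8 = -2.256976, |c| > 1 → infeasible
LRL: c = (6 − d² + 2cos(α−β) − 2d(sin α − sin β))/8 = -0.042356; p = 2π − arccos c = 4.670020 rad; φ = atan2(cos β − cos α, d + sin α − sin β) = 0.041815 rad; t = (φ − α + p/2) mod 2π = 5.035181 rad, q = (β − α − t + p) mod 2π = 4.734691 rad → L = 5.64·(5.035181 + 4.670020 + 4.734691) = 5.64·14.439892 = 81.440989 m
Shortest: LSL with L = 45.049833 m ≈ 45.0498 m
Convert LSL to answer units (arcs ×180/π): t = 2.700171·180/π = 154.7084°, p = ρ·p = 5.64·2.887707 = 16.2867 m, q = 2.399681·180/π = 137.4916°, L = 45.0498 m.

LSL: t = 154.7084°, p = 16.2867 m, q = 137.4916°, L = 45.0498 m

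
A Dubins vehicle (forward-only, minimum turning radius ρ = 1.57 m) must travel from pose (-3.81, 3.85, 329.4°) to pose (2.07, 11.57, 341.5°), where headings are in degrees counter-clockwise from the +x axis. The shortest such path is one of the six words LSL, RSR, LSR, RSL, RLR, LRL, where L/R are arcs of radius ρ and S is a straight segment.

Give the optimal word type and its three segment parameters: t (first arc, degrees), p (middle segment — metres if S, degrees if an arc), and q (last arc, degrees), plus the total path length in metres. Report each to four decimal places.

Let ψ = atan2(Δy, Δx) = atan2(7.72, 5.88) = 52.7050° be the start→goal bearing.
Normalize: d = |goal − start| / ρ = 9.704267/1.57 = 6.181062, α = (θ_start − ψ) mod 360° = 276.6950° = 4.829239 rad, β = (θ_goal − ψ) mod 360° = 288.7950° = 5.040424 rad.
Common terms: sin α = -0.993181, cos α = 0.116584, sin β = -0.946677, cos β = 0.322183, cos(α−β) = 0.977783, d² = 38.205526. Work in radians in the unit-radius frame; every candidate has L = ρ·(t + p + q).
LSL: p² = 2 + d² − 2cos(α−β) + 2d(sin α − sin β) = 37.675078; p = √p² = 6.138003; φ = atan2(cos β − cos α, d + sin α − sin β) = 0.033502 rad; t = (φ − α) mod 2π = 1.487449 rad, q = (β − φ) mod 2π = 5.006921 rad → L = 1.57·(1.487449 + 6.138003 + 5.006921) = 1.57·12.632373 = 19.832825 m
RSR: p² = 2 + d² − 2cos(α−β) + 2d(sin β − sin α) = 38.824841; p = √p² = 6.230958; φ = atan2(cos α − cos β, d − sin α + sin β) = -0.033002 rad; t = (α − φ) mod 2π = 4.862241 rad, q = (φ − β) mod 2π = 1.209759 rad → L = 1.57·(4.862241 + 6.230958 + 1.209759) = 1.57·12.302959 = 19.315645 m
LSR: p² = d² − 2 + 2cos(α−β) + 2d(sin α + sin β) = 14.180325; p = √p² = 3.765677; φ = atan2(−cos α − cos β, d + sin α + sin β) − atan2(−2, p) = 0.385140 rad; t = (φ − α) mod 2π = 1.839087 rad, q = (φ − β) mod 2π = 1.627902 rad → L = 1.57·(1.839087 + 3.765677 + 1.627902) = 1.57·7.232666 = 11.355286 m
RSL: p² = d² − 2 + 2cos(α−β) − 2d(sin α + sin β) = 62.141859; p = √p² = 7.883011; φ = atan2(cos α + cos β, d − sin α − sin β) − atan2(2, p) = -0.194491 rad; t = (α − φ) mod 2π = 5.023730 rad, q = (β − φ) mod 2π = 5.234914 rad → L = 1.57·(5.023730 + 7.883011 + 5.234914) = 1.57·18.141655 = 28.482398 m
RLR: c = (6 − d² + 2cos(α−β) + 2d(sin α − sin β))/8 = -3.853105, |c| > 1 → infeasible
LRL: c = (6 − d² + 2cos(α−β) − 2d(sin α − sin β))/8 = -3.709385, |c| > 1 → infeasible
Shortest: LSR with L = 11.355286 m ≈ 11.3553 m
Convert LSR to answer units (arcs ×180/π): t = 1.839087·180/π = 105.3719°, p = ρ·p = 1.57·3.765677 = 5.9121 m, q = 1.627902·180/π = 93.2719°, L = 11.3553 m.

LSR: t = 105.3719°, p = 5.9121 m, q = 93.2719°, L = 11.3553 m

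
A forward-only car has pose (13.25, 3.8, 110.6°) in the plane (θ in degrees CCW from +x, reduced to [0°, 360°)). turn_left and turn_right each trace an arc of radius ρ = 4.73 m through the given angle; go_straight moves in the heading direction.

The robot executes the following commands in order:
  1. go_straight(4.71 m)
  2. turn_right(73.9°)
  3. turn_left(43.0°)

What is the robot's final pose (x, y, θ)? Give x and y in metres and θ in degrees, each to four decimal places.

(15.0206, 16.6121, 79.7000°)

set_pose: (x, y, θ) = (13.2500, 3.8000, 110.6000°), ρ = 4.73
go_straight(4.71): x += 4.71·cos θ, y += 4.71·sin θ → (11.5928, 8.2088, 110.6000°)
turn_right(73.9°): centre at ρ to the right, rotate −73.9° → (13.1936, 13.6655, 36.7000°)
turn_left(43.0°): centre at ρ to the left, rotate +43.0° → (15.0206, 16.6121, 79.7000°)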